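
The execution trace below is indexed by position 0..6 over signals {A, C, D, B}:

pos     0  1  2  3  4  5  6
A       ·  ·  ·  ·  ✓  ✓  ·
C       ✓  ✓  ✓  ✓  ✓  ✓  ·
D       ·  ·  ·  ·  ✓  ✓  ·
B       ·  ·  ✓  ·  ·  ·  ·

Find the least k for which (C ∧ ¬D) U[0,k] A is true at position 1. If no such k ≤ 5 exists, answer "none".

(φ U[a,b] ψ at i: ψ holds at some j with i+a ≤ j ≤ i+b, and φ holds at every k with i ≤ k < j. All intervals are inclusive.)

3

Need earliest j ≥ 1 with A, and (C ∧ ¬D) at every k in [1,j-1].
  j=1: rhs fails.
  j=2: rhs fails.
  j=3: rhs fails.
  j=4: rhs holds; lhs holds on [1,3]. k = 3.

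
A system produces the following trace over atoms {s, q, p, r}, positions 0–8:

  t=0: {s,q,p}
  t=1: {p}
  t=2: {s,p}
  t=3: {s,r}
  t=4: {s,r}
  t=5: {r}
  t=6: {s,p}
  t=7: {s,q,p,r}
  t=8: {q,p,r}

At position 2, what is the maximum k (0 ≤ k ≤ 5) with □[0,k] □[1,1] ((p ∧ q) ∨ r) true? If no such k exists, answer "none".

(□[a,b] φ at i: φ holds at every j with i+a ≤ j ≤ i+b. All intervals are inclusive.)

2

□[1,1] ((p ∧ q) ∨ r) must hold from j=2 onward; find where it first fails.
  j=2: holds
  j=3: holds
  j=4: holds
  j=5: fails
Holds on [2,4], so largest k = 2.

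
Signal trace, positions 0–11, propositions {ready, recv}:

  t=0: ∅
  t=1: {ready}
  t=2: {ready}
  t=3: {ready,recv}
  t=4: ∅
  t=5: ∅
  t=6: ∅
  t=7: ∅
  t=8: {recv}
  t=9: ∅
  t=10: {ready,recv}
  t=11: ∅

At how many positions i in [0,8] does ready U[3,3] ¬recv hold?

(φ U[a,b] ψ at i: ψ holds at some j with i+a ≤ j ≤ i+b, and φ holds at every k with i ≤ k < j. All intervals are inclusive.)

Evaluate at each i in [0,8]:
  i=0: ✗ (no rhs in [3,3])
  i=1: ✓ (rhs at j=4; lhs holds on [1,3])
  i=2: ✗ (lhs fails at k=4 before rhs at j=5)
  i=3: ✗ (lhs fails at k=4 before rhs at j=6)
  i=4: ✗ (lhs fails at k=4 before rhs at j=7)
  i=5: ✗ (no rhs in [8,8])
  i=6: ✗ (lhs fails at k=6 before rhs at j=9)
  i=7: ✗ (no rhs in [10,10])
  i=8: ✗ (lhs fails at k=8 before rhs at j=11)
Positions where it holds: {1} → 1.

1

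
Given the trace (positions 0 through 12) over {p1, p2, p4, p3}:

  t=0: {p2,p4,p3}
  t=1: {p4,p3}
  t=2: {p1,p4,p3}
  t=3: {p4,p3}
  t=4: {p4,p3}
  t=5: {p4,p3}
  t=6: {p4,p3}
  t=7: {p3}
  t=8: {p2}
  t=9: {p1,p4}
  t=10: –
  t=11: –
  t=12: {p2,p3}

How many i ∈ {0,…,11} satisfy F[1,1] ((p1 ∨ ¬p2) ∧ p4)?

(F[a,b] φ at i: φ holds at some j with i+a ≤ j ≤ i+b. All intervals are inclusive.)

Evaluate at each i in [0,11]:
  i=0: ✓ (witness j=1)
  i=1: ✓ (witness j=2)
  i=2: ✓ (witness j=3)
  i=3: ✓ (witness j=4)
  i=4: ✓ (witness j=5)
  i=5: ✓ (witness j=6)
  i=6: ✗ (none in [7,7])
  i=7: ✗ (none in [8,8])
  i=8: ✓ (witness j=9)
  i=9: ✗ (none in [10,10])
  i=10: ✗ (none in [11,11])
  i=11: ✗ (none in [12,12])
Positions where it holds: {0, 1, 2, 3, 4, 5, 8} → 7.

7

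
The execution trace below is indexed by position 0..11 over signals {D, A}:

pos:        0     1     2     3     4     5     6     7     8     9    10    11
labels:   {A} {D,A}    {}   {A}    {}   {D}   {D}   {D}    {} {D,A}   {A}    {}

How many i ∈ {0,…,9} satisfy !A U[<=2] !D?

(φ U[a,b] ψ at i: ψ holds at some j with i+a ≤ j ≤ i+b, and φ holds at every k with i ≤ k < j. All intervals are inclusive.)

7

Evaluate at each i in [0,9]:
  i=0: ✓ (rhs at j=0)
  i=1: ✗ (lhs fails at k=1 before rhs at j=2)
  i=2: ✓ (rhs at j=2)
  i=3: ✓ (rhs at j=3)
  i=4: ✓ (rhs at j=4)
  i=5: ✗ (no rhs in [5,7])
  i=6: ✓ (rhs at j=8; lhs holds on [6,7])
  i=7: ✓ (rhs at j=8; lhs holds on [7,7])
  i=8: ✓ (rhs at j=8)
  i=9: ✗ (lhs fails at k=9 before rhs at j=10)
Positions where it holds: {0, 2, 3, 4, 6, 7, 8} → 7.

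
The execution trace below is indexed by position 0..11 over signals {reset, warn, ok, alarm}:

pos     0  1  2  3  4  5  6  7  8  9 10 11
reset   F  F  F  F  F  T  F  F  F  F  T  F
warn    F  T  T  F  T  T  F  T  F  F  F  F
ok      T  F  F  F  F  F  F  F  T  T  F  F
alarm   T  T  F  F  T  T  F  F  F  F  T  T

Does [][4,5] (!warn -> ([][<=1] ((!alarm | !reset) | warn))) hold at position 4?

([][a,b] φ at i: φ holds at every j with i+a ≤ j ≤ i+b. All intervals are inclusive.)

No

Check (!warn -> ([][<=1] ((!alarm | !reset) | warn))) at every j in [8,9]:
  j=8: antecedent true; consequent holds on [8,9] → ✓
  j=9: antecedent true; consequent fails at 10 → ✗
Fails at j=9 → formula fails.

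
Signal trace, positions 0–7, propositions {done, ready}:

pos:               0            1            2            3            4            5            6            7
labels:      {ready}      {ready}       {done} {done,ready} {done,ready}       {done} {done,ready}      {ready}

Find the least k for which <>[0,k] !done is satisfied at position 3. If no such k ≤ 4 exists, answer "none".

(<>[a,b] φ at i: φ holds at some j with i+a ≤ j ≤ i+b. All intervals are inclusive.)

Scan j = 3,4,… for !done:
  j=3: fails
  j=4: fails
  j=5: fails
  j=6: fails
  j=7: holds
First hit at j=7, so smallest k = 7-3 = 4.

4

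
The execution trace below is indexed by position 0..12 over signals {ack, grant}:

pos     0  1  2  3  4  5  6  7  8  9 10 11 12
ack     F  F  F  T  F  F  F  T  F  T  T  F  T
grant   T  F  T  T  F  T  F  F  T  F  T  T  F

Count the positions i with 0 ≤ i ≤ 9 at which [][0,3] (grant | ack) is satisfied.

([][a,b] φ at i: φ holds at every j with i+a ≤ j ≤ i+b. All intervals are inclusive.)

Evaluate at each i in [0,9]:
  i=0: ✗ (fails at j=1)
  i=1: ✗ (fails at j=1)
  i=2: ✗ (fails at j=4)
  i=3: ✗ (fails at j=4)
  i=4: ✗ (fails at j=4)
  i=5: ✗ (fails at j=6)
  i=6: ✗ (fails at j=6)
  i=7: ✓ (all of [7,10])
  i=8: ✓ (all of [8,11])
  i=9: ✓ (all of [9,12])
Positions where it holds: {7, 8, 9} → 3.

3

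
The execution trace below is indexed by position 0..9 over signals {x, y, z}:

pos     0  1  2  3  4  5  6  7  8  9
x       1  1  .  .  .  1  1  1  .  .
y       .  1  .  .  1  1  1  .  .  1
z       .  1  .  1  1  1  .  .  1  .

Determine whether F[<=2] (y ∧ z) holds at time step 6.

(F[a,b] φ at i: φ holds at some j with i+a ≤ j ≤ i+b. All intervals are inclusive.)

Check (y ∧ z) at each j in [6,8]:
  j=6: false
  j=7: false
  j=8: false
No position in the window satisfies it → formula fails.

False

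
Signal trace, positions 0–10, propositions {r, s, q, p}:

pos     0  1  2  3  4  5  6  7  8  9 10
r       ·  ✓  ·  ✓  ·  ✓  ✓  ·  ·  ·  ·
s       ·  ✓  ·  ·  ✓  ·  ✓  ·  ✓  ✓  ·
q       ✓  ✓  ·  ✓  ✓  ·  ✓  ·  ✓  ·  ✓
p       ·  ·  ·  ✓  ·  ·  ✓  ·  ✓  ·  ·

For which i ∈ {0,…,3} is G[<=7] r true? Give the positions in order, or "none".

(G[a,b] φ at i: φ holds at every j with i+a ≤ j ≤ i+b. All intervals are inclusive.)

Evaluate at each i in [0,3]:
  i=0: ✗ (fails at j=0)
  i=1: ✗ (fails at j=2)
  i=2: ✗ (fails at j=2)
  i=3: ✗ (fails at j=4)

none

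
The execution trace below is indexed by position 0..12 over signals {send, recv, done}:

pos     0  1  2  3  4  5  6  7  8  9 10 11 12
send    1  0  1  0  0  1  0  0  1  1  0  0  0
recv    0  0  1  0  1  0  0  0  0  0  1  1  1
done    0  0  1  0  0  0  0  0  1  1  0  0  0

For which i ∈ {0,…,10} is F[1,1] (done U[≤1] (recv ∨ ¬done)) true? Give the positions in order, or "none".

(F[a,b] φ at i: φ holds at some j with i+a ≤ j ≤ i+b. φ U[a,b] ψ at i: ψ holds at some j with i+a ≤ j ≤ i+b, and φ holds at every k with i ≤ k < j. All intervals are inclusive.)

0, 1, 2, 3, 4, 5, 6, 8, 9, 10

Evaluate at each i in [0,10]:
  i=0: ✓ (witness j=1)
  i=1: ✓ (witness j=2)
  i=2: ✓ (witness j=3)
  i=3: ✓ (witness j=4)
  i=4: ✓ (witness j=5)
  i=5: ✓ (witness j=6)
  i=6: ✓ (witness j=7)
  i=7: ✗ (none in [8,8])
  i=8: ✓ (witness j=9)
  i=9: ✓ (witness j=10)
  i=10: ✓ (witness j=11)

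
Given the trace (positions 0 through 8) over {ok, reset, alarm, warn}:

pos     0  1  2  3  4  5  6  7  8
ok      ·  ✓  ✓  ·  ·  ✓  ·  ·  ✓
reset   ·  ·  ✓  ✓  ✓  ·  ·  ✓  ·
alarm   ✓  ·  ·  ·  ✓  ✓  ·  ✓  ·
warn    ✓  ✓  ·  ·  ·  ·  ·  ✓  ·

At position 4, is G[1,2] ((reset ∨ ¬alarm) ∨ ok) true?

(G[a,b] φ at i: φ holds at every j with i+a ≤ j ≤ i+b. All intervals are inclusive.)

True

Check ((reset ∨ ¬alarm) ∨ ok) at every j in [5,6]:
  j=5: true
  j=6: true
All positions satisfy it → formula holds.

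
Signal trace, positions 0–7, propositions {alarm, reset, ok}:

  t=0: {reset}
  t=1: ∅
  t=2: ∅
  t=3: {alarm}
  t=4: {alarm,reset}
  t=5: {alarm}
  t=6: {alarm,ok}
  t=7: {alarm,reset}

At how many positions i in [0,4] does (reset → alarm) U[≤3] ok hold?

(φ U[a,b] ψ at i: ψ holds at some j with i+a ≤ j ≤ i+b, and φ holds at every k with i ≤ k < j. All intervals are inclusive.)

2

Evaluate at each i in [0,4]:
  i=0: ✗ (no rhs in [0,3])
  i=1: ✗ (no rhs in [1,4])
  i=2: ✗ (no rhs in [2,5])
  i=3: ✓ (rhs at j=6; lhs holds on [3,5])
  i=4: ✓ (rhs at j=6; lhs holds on [4,5])
Positions where it holds: {3, 4} → 2.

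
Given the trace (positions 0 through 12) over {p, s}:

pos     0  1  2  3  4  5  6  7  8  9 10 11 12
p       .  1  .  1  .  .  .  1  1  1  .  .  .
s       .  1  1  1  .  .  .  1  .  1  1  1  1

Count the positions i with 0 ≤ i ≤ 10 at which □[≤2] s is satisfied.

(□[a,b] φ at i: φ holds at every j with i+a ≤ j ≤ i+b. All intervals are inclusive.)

3

Evaluate at each i in [0,10]:
  i=0: ✗ (fails at j=0)
  i=1: ✓ (all of [1,3])
  i=2: ✗ (fails at j=4)
  i=3: ✗ (fails at j=4)
  i=4: ✗ (fails at j=4)
  i=5: ✗ (fails at j=5)
  i=6: ✗ (fails at j=6)
  i=7: ✗ (fails at j=8)
  i=8: ✗ (fails at j=8)
  i=9: ✓ (all of [9,11])
  i=10: ✓ (all of [10,12])
Positions where it holds: {1, 9, 10} → 3.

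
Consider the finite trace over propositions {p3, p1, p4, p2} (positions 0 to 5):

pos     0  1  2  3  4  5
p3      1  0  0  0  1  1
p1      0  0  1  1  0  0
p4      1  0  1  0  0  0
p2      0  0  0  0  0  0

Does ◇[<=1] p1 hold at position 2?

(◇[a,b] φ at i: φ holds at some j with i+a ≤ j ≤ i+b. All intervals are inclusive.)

True

Check p1 at each j in [2,3]:
  j=2: true
  j=3: true
Found at j=2 → formula holds.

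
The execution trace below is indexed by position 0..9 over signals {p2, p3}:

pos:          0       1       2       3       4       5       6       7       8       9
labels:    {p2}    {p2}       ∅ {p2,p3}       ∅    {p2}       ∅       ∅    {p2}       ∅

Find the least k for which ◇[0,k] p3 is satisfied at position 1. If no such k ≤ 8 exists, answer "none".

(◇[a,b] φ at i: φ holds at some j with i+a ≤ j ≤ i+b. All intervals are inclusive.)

Scan j = 1,2,… for p3:
  j=1: fails
  j=2: fails
  j=3: holds
First hit at j=3, so smallest k = 3-1 = 2.

2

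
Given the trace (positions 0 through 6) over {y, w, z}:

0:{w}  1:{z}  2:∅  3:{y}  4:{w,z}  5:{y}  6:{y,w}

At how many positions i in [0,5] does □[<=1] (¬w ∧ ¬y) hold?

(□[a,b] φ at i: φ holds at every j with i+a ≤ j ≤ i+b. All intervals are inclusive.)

1

Evaluate at each i in [0,5]:
  i=0: ✗ (fails at j=0)
  i=1: ✓ (all of [1,2])
  i=2: ✗ (fails at j=3)
  i=3: ✗ (fails at j=3)
  i=4: ✗ (fails at j=4)
  i=5: ✗ (fails at j=5)
Positions where it holds: {1} → 1.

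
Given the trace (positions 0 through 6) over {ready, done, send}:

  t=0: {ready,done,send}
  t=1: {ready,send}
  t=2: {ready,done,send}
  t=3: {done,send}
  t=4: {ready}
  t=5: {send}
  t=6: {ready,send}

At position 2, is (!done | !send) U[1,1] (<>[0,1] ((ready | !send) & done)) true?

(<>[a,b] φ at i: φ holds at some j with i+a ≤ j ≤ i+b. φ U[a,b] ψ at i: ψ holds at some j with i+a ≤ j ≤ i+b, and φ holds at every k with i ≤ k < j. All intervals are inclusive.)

No

Need some j in [3,3] with <>[0,1] ((ready | !send) & done), and (!done | !send) at every k in [2,j-1].
  j=3: <>[0,1] ((ready | !send) & done) — fails (none in [3,4]).
No j in the window works → until fails.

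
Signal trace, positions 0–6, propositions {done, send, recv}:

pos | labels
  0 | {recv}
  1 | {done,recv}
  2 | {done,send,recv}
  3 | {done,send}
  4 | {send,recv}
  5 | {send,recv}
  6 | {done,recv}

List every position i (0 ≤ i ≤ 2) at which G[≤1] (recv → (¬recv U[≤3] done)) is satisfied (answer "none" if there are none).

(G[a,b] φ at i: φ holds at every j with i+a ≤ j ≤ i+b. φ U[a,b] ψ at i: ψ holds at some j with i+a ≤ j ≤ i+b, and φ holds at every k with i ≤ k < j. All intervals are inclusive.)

1, 2

Evaluate at each i in [0,2]:
  i=0: ✗ (fails at j=0)
  i=1: ✓ (all of [1,2])
  i=2: ✓ (all of [2,3])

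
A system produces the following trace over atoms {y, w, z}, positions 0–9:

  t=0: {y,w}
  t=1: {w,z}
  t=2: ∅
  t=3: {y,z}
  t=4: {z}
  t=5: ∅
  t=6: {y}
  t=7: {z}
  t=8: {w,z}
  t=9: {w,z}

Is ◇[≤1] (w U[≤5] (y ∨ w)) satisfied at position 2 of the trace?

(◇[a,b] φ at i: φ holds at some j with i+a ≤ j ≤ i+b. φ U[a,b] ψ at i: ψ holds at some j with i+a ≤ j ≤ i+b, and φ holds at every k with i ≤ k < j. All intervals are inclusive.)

True

Check (w U[≤5] (y ∨ w)) at each j in [2,3]:
  j=2: fails
  j=3: holds
Found at j=3 → formula holds.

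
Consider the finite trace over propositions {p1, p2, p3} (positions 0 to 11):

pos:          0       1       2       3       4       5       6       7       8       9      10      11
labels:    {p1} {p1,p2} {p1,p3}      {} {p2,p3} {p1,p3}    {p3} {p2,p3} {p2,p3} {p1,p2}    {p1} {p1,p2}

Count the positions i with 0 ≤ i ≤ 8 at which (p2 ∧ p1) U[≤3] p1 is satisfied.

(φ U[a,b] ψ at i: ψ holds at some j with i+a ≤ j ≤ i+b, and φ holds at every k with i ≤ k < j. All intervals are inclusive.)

Evaluate at each i in [0,8]:
  i=0: ✓ (rhs at j=0)
  i=1: ✓ (rhs at j=1)
  i=2: ✓ (rhs at j=2)
  i=3: ✗ (lhs fails at k=3 before rhs at j=5)
  i=4: ✗ (lhs fails at k=4 before rhs at j=5)
  i=5: ✓ (rhs at j=5)
  i=6: ✗ (lhs fails at k=6 before rhs at j=9)
  i=7: ✗ (lhs fails at k=7 before rhs at j=9)
  i=8: ✗ (lhs fails at k=8 before rhs at j=9)
Positions where it holds: {0, 1, 2, 5} → 4.

4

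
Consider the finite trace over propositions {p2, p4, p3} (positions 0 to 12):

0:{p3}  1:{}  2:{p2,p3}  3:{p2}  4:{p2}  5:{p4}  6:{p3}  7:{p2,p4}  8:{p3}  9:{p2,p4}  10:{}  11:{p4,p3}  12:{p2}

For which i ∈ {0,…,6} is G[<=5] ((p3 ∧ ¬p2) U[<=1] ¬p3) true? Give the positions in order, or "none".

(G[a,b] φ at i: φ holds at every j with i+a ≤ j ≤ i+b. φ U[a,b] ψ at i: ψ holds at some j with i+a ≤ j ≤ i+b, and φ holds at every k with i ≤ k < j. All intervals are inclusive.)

Evaluate at each i in [0,6]:
  i=0: ✗ (fails at j=2)
  i=1: ✗ (fails at j=2)
  i=2: ✗ (fails at j=2)
  i=3: ✓ (all of [3,8])
  i=4: ✓ (all of [4,9])
  i=5: ✓ (all of [5,10])
  i=6: ✓ (all of [6,11])

3, 4, 5, 6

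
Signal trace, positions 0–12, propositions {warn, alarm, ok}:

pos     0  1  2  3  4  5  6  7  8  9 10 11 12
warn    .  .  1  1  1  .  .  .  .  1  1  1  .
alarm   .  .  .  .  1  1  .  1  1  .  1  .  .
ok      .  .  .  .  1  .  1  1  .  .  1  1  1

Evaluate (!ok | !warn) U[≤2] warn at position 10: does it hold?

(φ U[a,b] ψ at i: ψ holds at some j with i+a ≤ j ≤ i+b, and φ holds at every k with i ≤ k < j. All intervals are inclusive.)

Yes

Need some j in [10,12] with warn, and (!ok | !warn) at every k in [10,j-1].
  j=10: warn holds; no prefix to check → satisfied.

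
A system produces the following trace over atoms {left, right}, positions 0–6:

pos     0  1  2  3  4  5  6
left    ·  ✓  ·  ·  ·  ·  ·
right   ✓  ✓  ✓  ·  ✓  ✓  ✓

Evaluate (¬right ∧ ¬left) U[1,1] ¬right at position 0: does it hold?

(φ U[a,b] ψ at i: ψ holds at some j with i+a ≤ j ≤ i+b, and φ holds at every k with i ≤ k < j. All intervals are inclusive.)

False

Need some j in [1,1] with ¬right, and (¬right ∧ ¬left) at every k in [0,j-1].
  j=1: ¬right false.
No j in the window works → until fails.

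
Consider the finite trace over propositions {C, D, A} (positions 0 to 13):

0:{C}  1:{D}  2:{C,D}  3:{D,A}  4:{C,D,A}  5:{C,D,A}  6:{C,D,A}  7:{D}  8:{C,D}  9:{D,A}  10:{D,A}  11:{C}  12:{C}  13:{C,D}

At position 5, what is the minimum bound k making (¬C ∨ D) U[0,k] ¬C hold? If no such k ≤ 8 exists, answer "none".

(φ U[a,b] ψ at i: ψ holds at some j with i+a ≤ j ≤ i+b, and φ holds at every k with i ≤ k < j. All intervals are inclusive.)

Need earliest j ≥ 5 with ¬C, and (¬C ∨ D) at every k in [5,j-1].
  j=5: rhs fails.
  j=6: rhs fails.
  j=7: rhs holds; lhs holds on [5,6]. k = 2.

2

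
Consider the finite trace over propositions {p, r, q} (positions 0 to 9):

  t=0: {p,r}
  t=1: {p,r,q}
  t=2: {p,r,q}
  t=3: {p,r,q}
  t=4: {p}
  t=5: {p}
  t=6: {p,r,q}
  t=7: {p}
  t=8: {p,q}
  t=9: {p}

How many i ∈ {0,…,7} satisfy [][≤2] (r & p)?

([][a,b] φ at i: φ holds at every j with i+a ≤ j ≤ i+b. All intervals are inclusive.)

Evaluate at each i in [0,7]:
  i=0: ✓ (all of [0,2])
  i=1: ✓ (all of [1,3])
  i=2: ✗ (fails at j=4)
  i=3: ✗ (fails at j=4)
  i=4: ✗ (fails at j=4)
  i=5: ✗ (fails at j=5)
  i=6: ✗ (fails at j=7)
  i=7: ✗ (fails at j=7)
Positions where it holds: {0, 1} → 2.

2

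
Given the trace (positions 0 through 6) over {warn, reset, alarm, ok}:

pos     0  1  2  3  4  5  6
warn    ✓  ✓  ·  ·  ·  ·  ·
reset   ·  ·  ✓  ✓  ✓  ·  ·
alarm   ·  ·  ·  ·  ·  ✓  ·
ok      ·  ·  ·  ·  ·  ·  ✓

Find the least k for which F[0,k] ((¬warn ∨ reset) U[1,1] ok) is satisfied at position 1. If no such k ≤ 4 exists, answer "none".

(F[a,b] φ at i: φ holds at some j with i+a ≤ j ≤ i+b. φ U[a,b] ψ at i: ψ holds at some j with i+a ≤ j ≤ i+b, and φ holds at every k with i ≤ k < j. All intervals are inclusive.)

Scan j = 1,2,… for ((¬warn ∨ reset) U[1,1] ok):
  j=1: fails
  j=2: fails
  j=3: fails
  j=4: fails
  j=5: holds
First hit at j=5, so smallest k = 5-1 = 4.

4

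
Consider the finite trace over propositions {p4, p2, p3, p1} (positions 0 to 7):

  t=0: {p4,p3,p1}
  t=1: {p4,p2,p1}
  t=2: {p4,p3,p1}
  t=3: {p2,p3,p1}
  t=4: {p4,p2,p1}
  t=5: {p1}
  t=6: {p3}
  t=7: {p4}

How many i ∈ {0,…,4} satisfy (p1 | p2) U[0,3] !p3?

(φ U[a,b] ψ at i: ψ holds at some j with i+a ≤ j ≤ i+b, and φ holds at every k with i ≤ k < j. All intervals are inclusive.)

5

Evaluate at each i in [0,4]:
  i=0: ✓ (rhs at j=1; lhs holds on [0,0])
  i=1: ✓ (rhs at j=1)
  i=2: ✓ (rhs at j=4; lhs holds on [2,3])
  i=3: ✓ (rhs at j=4; lhs holds on [3,3])
  i=4: ✓ (rhs at j=4)
Positions where it holds: {0, 1, 2, 3, 4} → 5.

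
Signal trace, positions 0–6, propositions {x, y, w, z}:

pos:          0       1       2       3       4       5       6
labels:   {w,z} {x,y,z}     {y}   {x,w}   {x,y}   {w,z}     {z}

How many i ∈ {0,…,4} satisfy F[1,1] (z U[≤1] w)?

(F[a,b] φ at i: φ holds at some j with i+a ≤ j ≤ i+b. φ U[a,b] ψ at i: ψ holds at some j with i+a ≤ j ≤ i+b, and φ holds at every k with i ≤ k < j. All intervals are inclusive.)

Evaluate at each i in [0,4]:
  i=0: ✗ (none in [1,1])
  i=1: ✗ (none in [2,2])
  i=2: ✓ (witness j=3)
  i=3: ✗ (none in [4,4])
  i=4: ✓ (witness j=5)
Positions where it holds: {2, 4} → 2.

2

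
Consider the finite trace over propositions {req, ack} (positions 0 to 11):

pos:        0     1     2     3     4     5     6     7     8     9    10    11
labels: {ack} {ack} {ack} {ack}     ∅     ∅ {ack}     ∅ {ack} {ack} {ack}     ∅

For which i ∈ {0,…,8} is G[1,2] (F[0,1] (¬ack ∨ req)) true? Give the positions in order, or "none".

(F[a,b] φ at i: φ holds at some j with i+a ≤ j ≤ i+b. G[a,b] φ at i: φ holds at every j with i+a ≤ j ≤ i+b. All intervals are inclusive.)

Evaluate at each i in [0,8]:
  i=0: ✗ (fails at j=1)
  i=1: ✗ (fails at j=2)
  i=2: ✓ (all of [3,4])
  i=3: ✓ (all of [4,5])
  i=4: ✓ (all of [5,6])
  i=5: ✓ (all of [6,7])
  i=6: ✗ (fails at j=8)
  i=7: ✗ (fails at j=8)
  i=8: ✗ (fails at j=9)

2, 3, 4, 5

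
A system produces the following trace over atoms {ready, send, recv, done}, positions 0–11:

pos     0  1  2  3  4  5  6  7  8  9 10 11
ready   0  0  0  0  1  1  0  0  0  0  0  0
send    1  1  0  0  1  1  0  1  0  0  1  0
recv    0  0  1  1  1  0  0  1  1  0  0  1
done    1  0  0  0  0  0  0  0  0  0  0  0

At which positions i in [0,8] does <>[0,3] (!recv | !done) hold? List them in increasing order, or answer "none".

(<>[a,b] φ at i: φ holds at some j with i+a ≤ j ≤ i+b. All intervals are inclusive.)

Evaluate at each i in [0,8]:
  i=0: ✓ (witness j=0)
  i=1: ✓ (witness j=1)
  i=2: ✓ (witness j=2)
  i=3: ✓ (witness j=3)
  i=4: ✓ (witness j=4)
  i=5: ✓ (witness j=5)
  i=6: ✓ (witness j=6)
  i=7: ✓ (witness j=7)
  i=8: ✓ (witness j=8)

0, 1, 2, 3, 4, 5, 6, 7, 8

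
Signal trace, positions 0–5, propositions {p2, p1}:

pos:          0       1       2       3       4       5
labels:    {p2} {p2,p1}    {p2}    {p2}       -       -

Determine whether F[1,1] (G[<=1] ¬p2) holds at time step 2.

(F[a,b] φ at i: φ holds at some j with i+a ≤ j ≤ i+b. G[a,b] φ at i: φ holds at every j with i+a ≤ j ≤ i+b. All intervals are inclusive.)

Check G[<=1] ¬p2 at each j in [3,3]:
  j=3: fails at 3
No position in the window satisfies it → formula fails.

No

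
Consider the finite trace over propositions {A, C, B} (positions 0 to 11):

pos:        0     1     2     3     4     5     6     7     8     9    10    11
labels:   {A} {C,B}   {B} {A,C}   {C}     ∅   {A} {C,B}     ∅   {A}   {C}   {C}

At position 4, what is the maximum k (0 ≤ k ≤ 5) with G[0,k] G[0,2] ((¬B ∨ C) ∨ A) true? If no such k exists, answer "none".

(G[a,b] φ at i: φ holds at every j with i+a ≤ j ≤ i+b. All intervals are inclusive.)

G[0,2] ((¬B ∨ C) ∨ A) must hold from j=4 onward; find where it first fails.
  j=4: holds
  j=5: holds
  j=6: holds
  j=7: holds
  j=8: holds
  j=9: holds
Holds through j=9; largest k = 5.

5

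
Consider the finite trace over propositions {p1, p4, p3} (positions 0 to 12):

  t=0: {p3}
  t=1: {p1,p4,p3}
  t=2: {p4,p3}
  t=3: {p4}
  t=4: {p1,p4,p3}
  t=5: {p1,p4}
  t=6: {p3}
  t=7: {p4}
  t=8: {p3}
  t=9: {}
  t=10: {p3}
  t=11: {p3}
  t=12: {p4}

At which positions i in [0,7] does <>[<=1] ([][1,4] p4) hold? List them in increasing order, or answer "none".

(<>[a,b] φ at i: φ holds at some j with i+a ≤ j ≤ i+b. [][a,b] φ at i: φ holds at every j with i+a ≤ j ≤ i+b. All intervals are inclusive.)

Evaluate at each i in [0,7]:
  i=0: ✓ (witness j=0)
  i=1: ✓ (witness j=1)
  i=2: ✗ (none in [2,3])
  i=3: ✗ (none in [3,4])
  i=4: ✗ (none in [4,5])
  i=5: ✗ (none in [5,6])
  i=6: ✗ (none in [6,7])
  i=7: ✗ (none in [7,8])

0, 1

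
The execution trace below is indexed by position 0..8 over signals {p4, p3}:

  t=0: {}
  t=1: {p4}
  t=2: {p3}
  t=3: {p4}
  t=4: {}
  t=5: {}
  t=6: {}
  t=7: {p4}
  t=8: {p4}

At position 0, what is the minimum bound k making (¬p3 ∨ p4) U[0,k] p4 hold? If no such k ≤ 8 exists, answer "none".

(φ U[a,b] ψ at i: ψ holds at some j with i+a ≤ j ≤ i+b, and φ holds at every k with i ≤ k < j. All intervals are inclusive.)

1

Need earliest j ≥ 0 with p4, and (¬p3 ∨ p4) at every k in [0,j-1].
  j=0: rhs fails.
  j=1: rhs holds; lhs holds on [0,0]. k = 1.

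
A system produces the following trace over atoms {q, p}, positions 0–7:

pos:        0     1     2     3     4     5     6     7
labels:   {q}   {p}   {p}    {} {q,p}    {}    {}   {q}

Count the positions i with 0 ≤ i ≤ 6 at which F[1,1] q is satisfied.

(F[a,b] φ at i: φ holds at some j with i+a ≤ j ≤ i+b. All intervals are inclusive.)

2

Evaluate at each i in [0,6]:
  i=0: ✗ (none in [1,1])
  i=1: ✗ (none in [2,2])
  i=2: ✗ (none in [3,3])
  i=3: ✓ (witness j=4)
  i=4: ✗ (none in [5,5])
  i=5: ✗ (none in [6,6])
  i=6: ✓ (witness j=7)
Positions where it holds: {3, 6} → 2.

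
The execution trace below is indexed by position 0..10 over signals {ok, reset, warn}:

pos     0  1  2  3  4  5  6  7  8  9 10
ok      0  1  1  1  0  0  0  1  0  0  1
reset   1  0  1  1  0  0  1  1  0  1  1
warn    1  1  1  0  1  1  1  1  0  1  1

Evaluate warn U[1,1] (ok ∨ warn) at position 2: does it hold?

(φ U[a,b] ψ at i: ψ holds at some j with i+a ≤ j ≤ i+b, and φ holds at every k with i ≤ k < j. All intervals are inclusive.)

Need some j in [3,3] with (ok ∨ warn), and warn at every k in [2,j-1].
  j=3: (ok ∨ warn) holds; warn holds at every k in [2,2] → satisfied.

True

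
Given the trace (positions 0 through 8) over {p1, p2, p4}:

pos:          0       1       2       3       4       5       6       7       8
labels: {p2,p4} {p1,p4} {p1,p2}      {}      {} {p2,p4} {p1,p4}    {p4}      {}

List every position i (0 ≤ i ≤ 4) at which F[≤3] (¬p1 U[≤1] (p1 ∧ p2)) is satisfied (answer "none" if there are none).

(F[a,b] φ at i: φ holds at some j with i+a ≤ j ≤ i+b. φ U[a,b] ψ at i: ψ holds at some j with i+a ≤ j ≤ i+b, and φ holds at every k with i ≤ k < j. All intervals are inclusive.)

Evaluate at each i in [0,4]:
  i=0: ✓ (witness j=2)
  i=1: ✓ (witness j=2)
  i=2: ✓ (witness j=2)
  i=3: ✗ (none in [3,6])
  i=4: ✗ (none in [4,7])

0, 1, 2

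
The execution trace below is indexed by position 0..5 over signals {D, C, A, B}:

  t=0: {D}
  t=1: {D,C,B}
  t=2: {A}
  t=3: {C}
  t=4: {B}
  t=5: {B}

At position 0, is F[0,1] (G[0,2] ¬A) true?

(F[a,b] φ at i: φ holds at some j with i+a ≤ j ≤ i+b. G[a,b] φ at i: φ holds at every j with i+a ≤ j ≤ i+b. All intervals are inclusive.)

Check G[0,2] ¬A at each j in [0,1]:
  j=0: fails at 2
  j=1: fails at 2
No position in the window satisfies it → formula fails.

No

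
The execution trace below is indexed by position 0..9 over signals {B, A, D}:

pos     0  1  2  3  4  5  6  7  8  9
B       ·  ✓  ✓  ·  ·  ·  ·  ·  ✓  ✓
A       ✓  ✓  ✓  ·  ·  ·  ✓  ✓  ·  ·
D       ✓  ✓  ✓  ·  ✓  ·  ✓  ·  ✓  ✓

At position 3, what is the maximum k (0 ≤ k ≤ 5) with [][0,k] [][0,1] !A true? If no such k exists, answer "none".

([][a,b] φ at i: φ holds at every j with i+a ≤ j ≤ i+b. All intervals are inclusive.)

1

[][0,1] !A must hold from j=3 onward; find where it first fails.
  j=3: holds
  j=4: holds
  j=5: fails
Holds on [3,4], so largest k = 1.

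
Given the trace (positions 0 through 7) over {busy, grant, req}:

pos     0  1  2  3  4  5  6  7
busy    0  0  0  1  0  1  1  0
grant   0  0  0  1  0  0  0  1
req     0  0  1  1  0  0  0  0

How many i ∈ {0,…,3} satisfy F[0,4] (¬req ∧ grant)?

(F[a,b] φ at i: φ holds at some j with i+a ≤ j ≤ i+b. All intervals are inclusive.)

Evaluate at each i in [0,3]:
  i=0: ✗ (none in [0,4])
  i=1: ✗ (none in [1,5])
  i=2: ✗ (none in [2,6])
  i=3: ✓ (witness j=7)
Positions where it holds: {3} → 1.

1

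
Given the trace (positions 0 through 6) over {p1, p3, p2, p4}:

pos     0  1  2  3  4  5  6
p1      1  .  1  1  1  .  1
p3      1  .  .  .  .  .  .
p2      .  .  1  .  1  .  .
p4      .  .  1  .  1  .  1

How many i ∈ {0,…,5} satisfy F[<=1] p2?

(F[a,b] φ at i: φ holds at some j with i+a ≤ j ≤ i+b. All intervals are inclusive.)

Evaluate at each i in [0,5]:
  i=0: ✗ (none in [0,1])
  i=1: ✓ (witness j=2)
  i=2: ✓ (witness j=2)
  i=3: ✓ (witness j=4)
  i=4: ✓ (witness j=4)
  i=5: ✗ (none in [5,6])
Positions where it holds: {1, 2, 3, 4} → 4.

4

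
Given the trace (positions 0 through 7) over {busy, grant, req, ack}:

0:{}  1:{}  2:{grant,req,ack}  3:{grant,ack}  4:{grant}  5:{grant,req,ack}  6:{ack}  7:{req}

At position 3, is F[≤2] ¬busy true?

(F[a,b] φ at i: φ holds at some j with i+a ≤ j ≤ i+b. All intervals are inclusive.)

Check ¬busy at each j in [3,5]:
  j=3: true
  j=4: true
  j=5: true
Found at j=3 → formula holds.

True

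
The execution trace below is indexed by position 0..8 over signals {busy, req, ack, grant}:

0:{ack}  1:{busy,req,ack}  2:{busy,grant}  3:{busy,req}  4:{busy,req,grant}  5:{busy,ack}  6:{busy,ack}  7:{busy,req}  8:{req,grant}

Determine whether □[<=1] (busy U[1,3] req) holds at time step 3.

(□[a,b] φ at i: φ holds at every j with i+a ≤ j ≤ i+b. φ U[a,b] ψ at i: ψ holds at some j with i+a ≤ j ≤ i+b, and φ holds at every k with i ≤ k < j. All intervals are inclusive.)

Check (busy U[1,3] req) at every j in [3,4]:
  j=3: holds
  j=4: holds
All positions satisfy it → formula holds.

Holds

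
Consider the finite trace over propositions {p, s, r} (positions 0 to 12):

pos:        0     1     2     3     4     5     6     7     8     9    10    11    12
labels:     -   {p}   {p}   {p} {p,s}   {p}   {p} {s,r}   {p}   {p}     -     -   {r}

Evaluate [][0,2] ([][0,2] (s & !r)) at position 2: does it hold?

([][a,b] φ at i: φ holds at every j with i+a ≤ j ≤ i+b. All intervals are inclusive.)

False

Check [][0,2] (s & !r) at every j in [2,4]:
  j=2: fails at 2
  j=3: fails at 3
  j=4: fails at 5
Fails at j=2 → formula fails.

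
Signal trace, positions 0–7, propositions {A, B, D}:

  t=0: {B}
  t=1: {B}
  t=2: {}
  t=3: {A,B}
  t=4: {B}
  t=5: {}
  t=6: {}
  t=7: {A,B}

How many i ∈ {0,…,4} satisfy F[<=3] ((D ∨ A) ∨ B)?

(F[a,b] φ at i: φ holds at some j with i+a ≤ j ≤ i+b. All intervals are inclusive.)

Evaluate at each i in [0,4]:
  i=0: ✓ (witness j=0)
  i=1: ✓ (witness j=1)
  i=2: ✓ (witness j=3)
  i=3: ✓ (witness j=3)
  i=4: ✓ (witness j=4)
Positions where it holds: {0, 1, 2, 3, 4} → 5.

5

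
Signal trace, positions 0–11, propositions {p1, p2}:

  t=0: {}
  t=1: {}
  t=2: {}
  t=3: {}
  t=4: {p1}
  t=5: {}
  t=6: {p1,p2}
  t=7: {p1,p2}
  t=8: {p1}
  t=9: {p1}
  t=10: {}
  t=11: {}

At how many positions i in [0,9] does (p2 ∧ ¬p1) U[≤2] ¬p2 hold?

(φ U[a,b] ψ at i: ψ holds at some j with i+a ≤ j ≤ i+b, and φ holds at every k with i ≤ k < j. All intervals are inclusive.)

Evaluate at each i in [0,9]:
  i=0: ✓ (rhs at j=0)
  i=1: ✓ (rhs at j=1)
  i=2: ✓ (rhs at j=2)
  i=3: ✓ (rhs at j=3)
  i=4: ✓ (rhs at j=4)
  i=5: ✓ (rhs at j=5)
  i=6: ✗ (lhs fails at k=6 before rhs at j=8)
  i=7: ✗ (lhs fails at k=7 before rhs at j=8)
  i=8: ✓ (rhs at j=8)
  i=9: ✓ (rhs at j=9)
Positions where it holds: {0, 1, 2, 3, 4, 5, 8, 9} → 8.

8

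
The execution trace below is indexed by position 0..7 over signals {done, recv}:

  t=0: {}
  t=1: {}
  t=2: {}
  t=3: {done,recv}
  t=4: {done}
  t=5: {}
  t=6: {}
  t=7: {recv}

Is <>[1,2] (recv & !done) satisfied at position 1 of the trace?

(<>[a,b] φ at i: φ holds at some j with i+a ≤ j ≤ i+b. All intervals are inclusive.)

Check (recv & !done) at each j in [2,3]:
  j=2: false
  j=3: false
No position in the window satisfies it → formula fails.

No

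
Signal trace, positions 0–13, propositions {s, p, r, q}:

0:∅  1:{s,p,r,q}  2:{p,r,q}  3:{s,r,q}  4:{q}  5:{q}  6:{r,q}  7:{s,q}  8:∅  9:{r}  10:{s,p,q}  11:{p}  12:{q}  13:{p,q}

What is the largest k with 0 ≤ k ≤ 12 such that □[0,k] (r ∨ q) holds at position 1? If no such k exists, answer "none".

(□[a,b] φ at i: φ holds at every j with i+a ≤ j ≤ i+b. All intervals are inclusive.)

(r ∨ q) must hold from j=1 onward; find where it first fails.
  j=1: holds
  j=2: holds
  j=3: holds
  j=4: holds
  j=5: holds
  j=6: holds
  j=7: holds
  j=8: fails
Holds on [1,7], so largest k = 6.

6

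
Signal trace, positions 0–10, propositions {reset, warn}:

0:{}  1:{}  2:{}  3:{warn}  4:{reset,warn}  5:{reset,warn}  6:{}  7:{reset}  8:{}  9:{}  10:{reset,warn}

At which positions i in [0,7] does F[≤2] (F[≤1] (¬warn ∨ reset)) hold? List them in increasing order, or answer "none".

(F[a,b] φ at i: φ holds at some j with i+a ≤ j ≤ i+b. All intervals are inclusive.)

0, 1, 2, 3, 4, 5, 6, 7

Evaluate at each i in [0,7]:
  i=0: ✓ (witness j=0)
  i=1: ✓ (witness j=1)
  i=2: ✓ (witness j=2)
  i=3: ✓ (witness j=3)
  i=4: ✓ (witness j=4)
  i=5: ✓ (witness j=5)
  i=6: ✓ (witness j=6)
  i=7: ✓ (witness j=7)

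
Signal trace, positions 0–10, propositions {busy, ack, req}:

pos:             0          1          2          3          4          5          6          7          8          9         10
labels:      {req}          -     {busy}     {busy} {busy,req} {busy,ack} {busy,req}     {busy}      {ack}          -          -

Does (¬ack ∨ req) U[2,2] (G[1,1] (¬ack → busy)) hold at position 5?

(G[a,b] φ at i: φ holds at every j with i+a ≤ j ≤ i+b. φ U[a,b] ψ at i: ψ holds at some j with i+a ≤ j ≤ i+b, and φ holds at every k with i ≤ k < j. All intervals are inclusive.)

Need some j in [7,7] with G[1,1] (¬ack → busy), and (¬ack ∨ req) at every k in [5,j-1].
  j=7: G[1,1] (¬ack → busy) holds, but (¬ack ∨ req) fails at k=5 → not this j.
No j in the window works → until fails.

Does not hold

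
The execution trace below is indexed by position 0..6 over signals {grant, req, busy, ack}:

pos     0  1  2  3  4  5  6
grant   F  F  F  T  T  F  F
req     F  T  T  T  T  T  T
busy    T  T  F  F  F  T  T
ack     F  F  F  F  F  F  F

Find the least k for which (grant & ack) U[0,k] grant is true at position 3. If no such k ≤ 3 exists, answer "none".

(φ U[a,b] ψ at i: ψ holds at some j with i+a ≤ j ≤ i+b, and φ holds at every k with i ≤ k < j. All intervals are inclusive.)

0

Need earliest j ≥ 3 with grant, and (grant & ack) at every k in [3,j-1].
  j=3: rhs holds (empty prefix). k = 0.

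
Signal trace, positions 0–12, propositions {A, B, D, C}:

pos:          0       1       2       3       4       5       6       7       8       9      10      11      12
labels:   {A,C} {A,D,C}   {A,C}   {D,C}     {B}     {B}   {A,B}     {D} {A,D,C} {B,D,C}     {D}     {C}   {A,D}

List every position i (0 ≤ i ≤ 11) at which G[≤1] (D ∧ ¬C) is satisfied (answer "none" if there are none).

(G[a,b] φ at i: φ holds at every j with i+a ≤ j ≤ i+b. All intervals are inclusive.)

none

Evaluate at each i in [0,11]:
  i=0: ✗ (fails at j=0)
  i=1: ✗ (fails at j=1)
  i=2: ✗ (fails at j=2)
  i=3: ✗ (fails at j=3)
  i=4: ✗ (fails at j=4)
  i=5: ✗ (fails at j=5)
  i=6: ✗ (fails at j=6)
  i=7: ✗ (fails at j=8)
  i=8: ✗ (fails at j=8)
  i=9: ✗ (fails at j=9)
  i=10: ✗ (fails at j=11)
  i=11: ✗ (fails at j=11)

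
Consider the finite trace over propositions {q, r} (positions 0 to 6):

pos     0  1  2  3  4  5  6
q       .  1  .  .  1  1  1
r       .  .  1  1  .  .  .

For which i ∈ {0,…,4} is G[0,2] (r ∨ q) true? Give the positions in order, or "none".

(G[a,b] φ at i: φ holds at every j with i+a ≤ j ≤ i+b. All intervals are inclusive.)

Evaluate at each i in [0,4]:
  i=0: ✗ (fails at j=0)
  i=1: ✓ (all of [1,3])
  i=2: ✓ (all of [2,4])
  i=3: ✓ (all of [3,5])
  i=4: ✓ (all of [4,6])

1, 2, 3, 4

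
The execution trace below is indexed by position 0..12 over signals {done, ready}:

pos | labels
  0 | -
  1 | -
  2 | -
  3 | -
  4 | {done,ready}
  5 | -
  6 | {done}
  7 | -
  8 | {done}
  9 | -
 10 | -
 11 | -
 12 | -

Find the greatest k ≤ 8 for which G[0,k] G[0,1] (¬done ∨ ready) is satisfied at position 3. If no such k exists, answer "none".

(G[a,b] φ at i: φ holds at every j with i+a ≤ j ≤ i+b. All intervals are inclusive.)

G[0,1] (¬done ∨ ready) must hold from j=3 onward; find where it first fails.
  j=3: holds
  j=4: holds
  j=5: fails
Holds on [3,4], so largest k = 1.

1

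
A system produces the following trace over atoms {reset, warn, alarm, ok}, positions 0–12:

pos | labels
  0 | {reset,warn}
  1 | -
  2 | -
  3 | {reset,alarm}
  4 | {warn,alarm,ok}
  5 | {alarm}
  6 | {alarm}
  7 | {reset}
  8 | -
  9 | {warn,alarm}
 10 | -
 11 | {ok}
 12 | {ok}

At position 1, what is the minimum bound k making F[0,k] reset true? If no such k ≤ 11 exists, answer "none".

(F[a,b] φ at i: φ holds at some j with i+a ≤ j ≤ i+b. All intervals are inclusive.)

2

Scan j = 1,2,… for reset:
  j=1: fails
  j=2: fails
  j=3: holds
First hit at j=3, so smallest k = 3-1 = 2.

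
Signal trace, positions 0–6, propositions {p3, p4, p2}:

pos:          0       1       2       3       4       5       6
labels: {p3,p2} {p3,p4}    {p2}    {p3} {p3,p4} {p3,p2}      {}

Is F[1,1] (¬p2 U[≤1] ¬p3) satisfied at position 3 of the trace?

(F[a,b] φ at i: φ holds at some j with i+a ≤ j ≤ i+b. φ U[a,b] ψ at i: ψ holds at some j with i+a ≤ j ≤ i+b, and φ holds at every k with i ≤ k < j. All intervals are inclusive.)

Check (¬p2 U[≤1] ¬p3) at each j in [4,4]:
  j=4: fails
No position in the window satisfies it → formula fails.

False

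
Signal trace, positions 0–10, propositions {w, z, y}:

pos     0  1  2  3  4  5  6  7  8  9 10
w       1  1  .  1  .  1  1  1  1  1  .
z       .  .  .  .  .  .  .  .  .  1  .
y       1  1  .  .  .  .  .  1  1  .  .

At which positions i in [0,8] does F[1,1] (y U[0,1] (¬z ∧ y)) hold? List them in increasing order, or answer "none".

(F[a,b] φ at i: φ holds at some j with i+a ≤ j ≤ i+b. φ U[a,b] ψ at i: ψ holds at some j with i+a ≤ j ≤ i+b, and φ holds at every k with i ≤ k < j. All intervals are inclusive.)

0, 6, 7

Evaluate at each i in [0,8]:
  i=0: ✓ (witness j=1)
  i=1: ✗ (none in [2,2])
  i=2: ✗ (none in [3,3])
  i=3: ✗ (none in [4,4])
  i=4: ✗ (none in [5,5])
  i=5: ✗ (none in [6,6])
  i=6: ✓ (witness j=7)
  i=7: ✓ (witness j=8)
  i=8: ✗ (none in [9,9])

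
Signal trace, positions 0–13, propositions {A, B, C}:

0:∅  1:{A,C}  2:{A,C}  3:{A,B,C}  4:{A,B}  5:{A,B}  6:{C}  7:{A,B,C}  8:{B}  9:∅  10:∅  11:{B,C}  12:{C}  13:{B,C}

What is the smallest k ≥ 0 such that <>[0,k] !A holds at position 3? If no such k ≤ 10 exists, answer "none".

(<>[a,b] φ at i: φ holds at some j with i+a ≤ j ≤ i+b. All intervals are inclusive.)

Scan j = 3,4,… for !A:
  j=3: fails
  j=4: fails
  j=5: fails
  j=6: holds
First hit at j=6, so smallest k = 6-3 = 3.

3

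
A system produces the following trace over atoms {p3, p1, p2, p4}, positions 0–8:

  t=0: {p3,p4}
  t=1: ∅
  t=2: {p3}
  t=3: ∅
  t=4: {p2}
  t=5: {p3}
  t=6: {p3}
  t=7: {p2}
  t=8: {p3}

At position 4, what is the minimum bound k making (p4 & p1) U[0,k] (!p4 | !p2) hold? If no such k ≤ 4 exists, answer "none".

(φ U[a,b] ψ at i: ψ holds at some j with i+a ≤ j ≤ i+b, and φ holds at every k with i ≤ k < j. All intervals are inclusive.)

Need earliest j ≥ 4 with (!p4 | !p2), and (p4 & p1) at every k in [4,j-1].
  j=4: rhs holds (empty prefix). k = 0.

0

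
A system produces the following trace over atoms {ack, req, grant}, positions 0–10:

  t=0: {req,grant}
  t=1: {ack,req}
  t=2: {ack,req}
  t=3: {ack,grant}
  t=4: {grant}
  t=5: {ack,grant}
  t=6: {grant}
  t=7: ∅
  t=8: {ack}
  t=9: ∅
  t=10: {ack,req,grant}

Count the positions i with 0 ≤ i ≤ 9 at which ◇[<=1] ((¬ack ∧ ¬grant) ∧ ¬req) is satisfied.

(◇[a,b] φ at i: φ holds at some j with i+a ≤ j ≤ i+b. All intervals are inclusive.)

4

Evaluate at each i in [0,9]:
  i=0: ✗ (none in [0,1])
  i=1: ✗ (none in [1,2])
  i=2: ✗ (none in [2,3])
  i=3: ✗ (none in [3,4])
  i=4: ✗ (none in [4,5])
  i=5: ✗ (none in [5,6])
  i=6: ✓ (witness j=7)
  i=7: ✓ (witness j=7)
  i=8: ✓ (witness j=9)
  i=9: ✓ (witness j=9)
Positions where it holds: {6, 7, 8, 9} → 4.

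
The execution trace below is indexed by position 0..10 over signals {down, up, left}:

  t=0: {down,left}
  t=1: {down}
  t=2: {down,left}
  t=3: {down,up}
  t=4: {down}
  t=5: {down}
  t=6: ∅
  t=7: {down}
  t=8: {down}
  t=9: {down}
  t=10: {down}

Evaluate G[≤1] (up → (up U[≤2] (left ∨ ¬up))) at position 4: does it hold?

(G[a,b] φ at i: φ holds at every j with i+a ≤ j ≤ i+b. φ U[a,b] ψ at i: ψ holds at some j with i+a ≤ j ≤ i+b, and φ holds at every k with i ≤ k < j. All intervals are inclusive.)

True

Check (up → (up U[≤2] (left ∨ ¬up))) at every j in [4,5]:
  j=4: antecedent false → ✓
  j=5: antecedent false → ✓
All positions satisfy it → formula holds.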